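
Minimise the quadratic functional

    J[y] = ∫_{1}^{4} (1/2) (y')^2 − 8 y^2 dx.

The Lagrangian is L = (1/2) (y')^2 − 8 y^2.
Compute ∂L/∂y = -16y, ∂L/∂y' = y'.
The Euler-Lagrange equation d/dx(∂L/∂y') − ∂L/∂y = 0 reduces to
    y'' + 16 y = 0.
Its general solution is
    y(x) = A sin(4x) + B cos(4x),
with A, B fixed by the endpoint conditions.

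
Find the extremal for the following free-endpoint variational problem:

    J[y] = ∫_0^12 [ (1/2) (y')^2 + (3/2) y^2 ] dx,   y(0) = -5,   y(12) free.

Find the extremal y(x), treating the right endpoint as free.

The Lagrangian L = (1/2) (y')^2 + (3/2) y^2 gives
    ∂L/∂y = 3 y,   ∂L/∂y' = y'.
Euler-Lagrange: y'' − 3 y = 0.
With k = sqrt(3), the general solution is
    y(x) = A cosh(sqrt(3) x) + B sinh(sqrt(3) x).
Fixed left endpoint y(0) = -5 ⇒ A = -5.
The right endpoint x = 12 is free, so the natural (transversality) condition is ∂L/∂y' |_{x=12} = 0, i.e. y'(12) = 0.
Compute y'(x) = A k sinh(k x) + B k cosh(k x), so
    y'(12) = A k sinh(k·12) + B k cosh(k·12) = 0
    ⇒ B = −A tanh(k·12) = 5 tanh(sqrt(3)·12).
Therefore the extremal is
    y(x) = −5 cosh(sqrt(3) x) + 5 tanh(sqrt(3)·12) sinh(sqrt(3) x).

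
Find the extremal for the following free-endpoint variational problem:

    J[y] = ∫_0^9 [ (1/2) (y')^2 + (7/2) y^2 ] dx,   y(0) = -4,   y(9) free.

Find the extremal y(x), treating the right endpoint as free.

The Lagrangian L = (1/2) (y')^2 + (7/2) y^2 gives
    ∂L/∂y = 7 y,   ∂L/∂y' = y'.
Euler-Lagrange: y'' − 7 y = 0.
With k = sqrt(7), the general solution is
    y(x) = A cosh(sqrt(7) x) + B sinh(sqrt(7) x).
Fixed left endpoint y(0) = -4 ⇒ A = -4.
The right endpoint x = 9 is free, so the natural (transversality) condition is ∂L/∂y' |_{x=9} = 0, i.e. y'(9) = 0.
Compute y'(x) = A k sinh(k x) + B k cosh(k x), so
    y'(9) = A k sinh(k·9) + B k cosh(k·9) = 0
    ⇒ B = −A tanh(k·9) = 4 tanh(sqrt(7)·9).
Therefore the extremal is
    y(x) = −4 cosh(sqrt(7) x) + 4 tanh(sqrt(7)·9) sinh(sqrt(7) x).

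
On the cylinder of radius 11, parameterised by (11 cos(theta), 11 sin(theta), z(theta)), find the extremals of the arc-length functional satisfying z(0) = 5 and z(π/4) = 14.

Parameterise the cylinder of radius R = 11 as
    r(θ) = (11 cos θ, 11 sin θ, z(θ)).
The arc-length element is
    ds = sqrt(121 + (dz/dθ)^2) dθ,
so the Lagrangian is L = sqrt(121 + z'^2).
L depends on z' only, not on z or θ, so ∂L/∂z = 0 and
    ∂L/∂z' = z' / sqrt(121 + z'^2).
The Euler-Lagrange equation gives
    d/dθ( z' / sqrt(121 + z'^2) ) = 0,
so z' is constant. Integrating once:
    z(θ) = a θ + b,
a helix on the cylinder (a straight line when the cylinder is unrolled). The constants a, b are determined by the endpoint conditions.
With endpoint conditions z(0) = 5 and z(π/4) = 14: from z(0) = b we get b = 5, and a·π/4 + 5 = 14 gives a = 36/π, so
    z(θ) = (36/π) θ + 5.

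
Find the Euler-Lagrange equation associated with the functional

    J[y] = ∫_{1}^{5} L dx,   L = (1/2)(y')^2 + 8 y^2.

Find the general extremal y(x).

The Lagrangian is L = (1/2)(y')^2 + 8 y^2.
∂L/∂y = 16y.
∂L/∂y' = y'.
The Euler-Lagrange equation d/dx(∂L/∂y') − ∂L/∂y = 0 becomes:
    y'' - 16 y = 0
General solution: y(x) = A e^(4x) + B e^(-4x), where A and B are arbitrary constants fixed by the endpoint conditions.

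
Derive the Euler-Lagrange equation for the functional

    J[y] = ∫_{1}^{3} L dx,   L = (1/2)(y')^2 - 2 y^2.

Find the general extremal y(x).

The Lagrangian is L = (1/2)(y')^2 - 2 y^2.
∂L/∂y = -4y.
∂L/∂y' = y'.
The Euler-Lagrange equation d/dx(∂L/∂y') − ∂L/∂y = 0 becomes:
    y'' + 4 y = 0
General solution: y(x) = A sin(2x) + B cos(2x), where A and B are arbitrary constants fixed by the endpoint conditions.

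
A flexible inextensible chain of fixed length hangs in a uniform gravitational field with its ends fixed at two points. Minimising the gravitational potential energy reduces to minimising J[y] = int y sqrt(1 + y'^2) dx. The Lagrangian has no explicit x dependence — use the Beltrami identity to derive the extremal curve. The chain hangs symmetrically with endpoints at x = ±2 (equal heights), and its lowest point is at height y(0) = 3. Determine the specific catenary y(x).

The Lagrangian L(y, y') = y sqrt(1 + y'^2) has no explicit x dependence, so the Beltrami identity applies:
    L − y' ∂L/∂y' = C.
Compute ∂L/∂y' = y · y' / sqrt(1 + y'^2). Then
    L − y' ∂L/∂y'
    = y sqrt(1 + y'^2) − y · y'^2 / sqrt(1 + y'^2)
    = y (1 + y'^2 − y'^2) / sqrt(1 + y'^2)
    = y / sqrt(1 + y'^2) = C.
Squaring gives y^2 = C^2 (1 + y'^2), i.e.
    y'^2 = y^2 / C^2 − 1.
Separating variables,
    dy / sqrt(y^2 − C^2) = dx / C,
and integrating gives arccosh(y / C) = (x − a)/C, so
    y(x) = C cosh((x − a)/C),
the catenary. The constants C and a are fixed by the two endpoint conditions (and, for the hanging-chain problem, the length constraint selects C).
Now fit the given data. The endpoints x = ±2 are symmetric at equal height, so the catenary is even about its minimum: a = 0 and y(x) = C cosh(x/C). The lowest point is y(0) = C cosh(0) = C, and we are told y(0) = 3, so C = 3. Therefore
    y(x) = 3 cosh(x/3),
and at the endpoints
    y(±2) = 3 cosh(2/3).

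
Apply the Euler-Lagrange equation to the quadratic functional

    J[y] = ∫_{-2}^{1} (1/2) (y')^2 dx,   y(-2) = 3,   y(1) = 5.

The Lagrangian is L = (1/2) (y')^2.
Compute ∂L/∂y = 0, ∂L/∂y' = y'.
The Euler-Lagrange equation d/dx(∂L/∂y') − ∂L/∂y = 0 reduces to
    y'' = 0.
Its general solution is
    y(x) = A x + B,
with A, B fixed by the endpoint conditions.
Applying the endpoint conditions y(-2) = 3 and y(1) = 5: solve A·-2 + B = 3 and A·1 + B = 5. Subtracting gives A(1 − -2) = 5 − 3, so A = 2/3, and B = 3 − A·-2 = 13/3. Therefore
    y(x) = (2/3) x + 13/3.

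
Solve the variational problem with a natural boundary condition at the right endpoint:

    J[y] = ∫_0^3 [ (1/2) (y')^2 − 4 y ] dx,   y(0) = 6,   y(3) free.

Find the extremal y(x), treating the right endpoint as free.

The Lagrangian L = (1/2) (y')^2 − 4 y gives
    ∂L/∂y = −4,   ∂L/∂y' = y'.
Euler-Lagrange: d/dx(y') − (−4) = 0, i.e. y'' + 4 = 0, so
    y(x) = −(4/2) x^2 + C1 x + C2.
Fixed left endpoint y(0) = 6 ⇒ C2 = 6.
The right endpoint x = 3 is free, so the natural (transversality) condition is ∂L/∂y' |_{x=3} = 0, i.e. y'(3) = 0.
Compute y'(x) = −4 x + C1, so y'(3) = −12 + C1 = 0 ⇒ C1 = 12.
Therefore the extremal is
    y(x) = −2 x^2 + 12 x + 6.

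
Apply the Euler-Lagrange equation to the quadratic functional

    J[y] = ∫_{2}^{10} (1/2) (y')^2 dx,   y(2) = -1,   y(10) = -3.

The Lagrangian is L = (1/2) (y')^2.
Compute ∂L/∂y = 0, ∂L/∂y' = y'.
The Euler-Lagrange equation d/dx(∂L/∂y') − ∂L/∂y = 0 reduces to
    y'' = 0.
Its general solution is
    y(x) = A x + B,
with A, B fixed by the endpoint conditions.
Applying the endpoint conditions y(2) = -1 and y(10) = -3: solve A·2 + B = -1 and A·10 + B = -3. Subtracting gives A(10 − 2) = -3 − -1, so A = -1/4, and B = -1 − A·2 = -1/2. Therefore
    y(x) = (-1/4) x - 1/2.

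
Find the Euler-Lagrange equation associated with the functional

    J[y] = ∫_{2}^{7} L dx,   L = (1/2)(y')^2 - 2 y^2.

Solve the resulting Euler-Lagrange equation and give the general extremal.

The Lagrangian is L = (1/2)(y')^2 - 2 y^2.
∂L/∂y = -4y.
∂L/∂y' = y'.
The Euler-Lagrange equation d/dx(∂L/∂y') − ∂L/∂y = 0 becomes:
    y'' + 4 y = 0
General solution: y(x) = A sin(2x) + B cos(2x), where A and B are arbitrary constants fixed by the endpoint conditions.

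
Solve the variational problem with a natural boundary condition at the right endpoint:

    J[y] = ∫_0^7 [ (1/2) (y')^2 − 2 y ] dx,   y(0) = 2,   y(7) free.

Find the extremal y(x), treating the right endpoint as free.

The Lagrangian L = (1/2) (y')^2 − 2 y gives
    ∂L/∂y = −2,   ∂L/∂y' = y'.
Euler-Lagrange: d/dx(y') − (−2) = 0, i.e. y'' + 2 = 0, so
    y(x) = −(2/2) x^2 + C1 x + C2.
Fixed left endpoint y(0) = 2 ⇒ C2 = 2.
The right endpoint x = 7 is free, so the natural (transversality) condition is ∂L/∂y' |_{x=7} = 0, i.e. y'(7) = 0.
Compute y'(x) = −2 x + C1, so y'(7) = −14 + C1 = 0 ⇒ C1 = 14.
Therefore the extremal is
    y(x) = −x^2 + 14 x + 2.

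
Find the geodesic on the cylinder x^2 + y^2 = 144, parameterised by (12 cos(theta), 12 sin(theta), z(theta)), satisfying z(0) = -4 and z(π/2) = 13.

Parameterise the cylinder of radius R = 12 as
    r(θ) = (12 cos θ, 12 sin θ, z(θ)).
The arc-length element is
    ds = sqrt(144 + (dz/dθ)^2) dθ,
so the Lagrangian is L = sqrt(144 + z'^2).
L depends on z' only, not on z or θ, so ∂L/∂z = 0 and
    ∂L/∂z' = z' / sqrt(144 + z'^2).
The Euler-Lagrange equation gives
    d/dθ( z' / sqrt(144 + z'^2) ) = 0,
so z' is constant. Integrating once:
    z(θ) = a θ + b,
a helix on the cylinder (a straight line when the cylinder is unrolled). The constants a, b are determined by the endpoint conditions.
With endpoint conditions z(0) = -4 and z(π/2) = 13: from z(0) = b we get b = -4, and a·π/2 + -4 = 13 gives a = 34/π, so
    z(θ) = (34/π) θ − 4.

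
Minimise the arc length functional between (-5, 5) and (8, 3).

Arc-length functional: J[y] = ∫ sqrt(1 + (y')^2) dx.
Lagrangian L = sqrt(1 + (y')^2) has no explicit y dependence, so ∂L/∂y = 0 and the Euler-Lagrange equation gives
    d/dx( y' / sqrt(1 + (y')^2) ) = 0  ⇒  y' / sqrt(1 + (y')^2) = const.
Hence y' is constant, so y(x) is affine.
Fitting the endpoints (-5, 5) and (8, 3):
    slope m = (3 − 5) / (8 − (-5)) = -2/13,
    intercept c = 5 − m·(-5) = 55/13.
Extremal: y(x) = (-2/13) x + 55/13.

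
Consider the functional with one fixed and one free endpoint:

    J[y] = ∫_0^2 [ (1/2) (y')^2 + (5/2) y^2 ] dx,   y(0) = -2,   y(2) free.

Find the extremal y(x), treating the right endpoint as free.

The Lagrangian L = (1/2) (y')^2 + (5/2) y^2 gives
    ∂L/∂y = 5 y,   ∂L/∂y' = y'.
Euler-Lagrange: y'' − 5 y = 0.
With k = sqrt(5), the general solution is
    y(x) = A cosh(sqrt(5) x) + B sinh(sqrt(5) x).
Fixed left endpoint y(0) = -2 ⇒ A = -2.
The right endpoint x = 2 is free, so the natural (transversality) condition is ∂L/∂y' |_{x=2} = 0, i.e. y'(2) = 0.
Compute y'(x) = A k sinh(k x) + B k cosh(k x), so
    y'(2) = A k sinh(k·2) + B k cosh(k·2) = 0
    ⇒ B = −A tanh(k·2) = 2 tanh(sqrt(5)·2).
Therefore the extremal is
    y(x) = −2 cosh(sqrt(5) x) + 2 tanh(sqrt(5)·2) sinh(sqrt(5) x).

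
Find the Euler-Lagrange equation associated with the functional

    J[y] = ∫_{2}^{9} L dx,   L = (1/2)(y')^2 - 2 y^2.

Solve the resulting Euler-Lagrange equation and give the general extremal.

The Lagrangian is L = (1/2)(y')^2 - 2 y^2.
∂L/∂y = -4y.
∂L/∂y' = y'.
The Euler-Lagrange equation d/dx(∂L/∂y') − ∂L/∂y = 0 becomes:
    y'' + 4 y = 0
General solution: y(x) = A sin(2x) + B cos(2x), where A and B are arbitrary constants fixed by the endpoint conditions.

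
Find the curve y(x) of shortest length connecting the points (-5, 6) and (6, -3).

Arc-length functional: J[y] = ∫ sqrt(1 + (y')^2) dx.
Lagrangian L = sqrt(1 + (y')^2) has no explicit y dependence, so ∂L/∂y = 0 and the Euler-Lagrange equation gives
    d/dx( y' / sqrt(1 + (y')^2) ) = 0  ⇒  y' / sqrt(1 + (y')^2) = const.
Hence y' is constant, so y(x) is affine.
Fitting the endpoints (-5, 6) and (6, -3):
    slope m = ((-3) − 6) / (6 − (-5)) = -9/11,
    intercept c = 6 − m·(-5) = 21/11.
Extremal: y(x) = (-9/11) x + 21/11.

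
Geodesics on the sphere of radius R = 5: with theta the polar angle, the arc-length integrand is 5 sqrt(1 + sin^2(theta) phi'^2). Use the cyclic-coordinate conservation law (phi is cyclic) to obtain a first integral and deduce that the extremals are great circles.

On the sphere of radius R = 5 with spherical coordinates (θ, φ), the induced metric is
    ds^2 = 25(dθ^2 + sin^2(θ) dφ^2).
Parameterise by θ; the arc-length functional is
    J[φ] = ∫ 5 sqrt(1 + sin^2(θ) (dφ/dθ)^2) dθ,
so L = 5 sqrt(1 + sin^2(θ) φ'^2). Compute
    ∂L/∂φ = 0  (L has no explicit φ dependence),
    ∂L/∂φ' = 5 sin^2(θ) φ' / sqrt(1 + sin^2(θ) φ'^2).
Since ∂L/∂φ = 0, the Euler-Lagrange equation
    d/dθ(∂L/∂φ') − ∂L/∂φ = 0
reduces to d/dθ(∂L/∂φ') = 0, i.e. the momentum conjugate to φ is conserved:
    5 sin^2(θ) φ' / sqrt(1 + sin^2(θ) φ'^2) = C.
The overall factor of 5 is constant, so dividing through gives Clairaut's relation sin^2(θ) φ' / sqrt(1 + sin^2(θ) φ'^2) = C' (with C' = C/5). Solving for φ' and integrating gives the great-circle family
    cot(θ) = A cos(φ − φ_0),
i.e. the intersection of the sphere with a plane through the origin. The two constants A and φ_0 (equivalently C and one phase) are fixed by the two endpoint conditions.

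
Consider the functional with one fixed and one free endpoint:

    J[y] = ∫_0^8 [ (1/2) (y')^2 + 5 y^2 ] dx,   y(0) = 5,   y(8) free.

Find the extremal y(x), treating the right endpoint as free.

The Lagrangian L = (1/2) (y')^2 + 5 y^2 gives
    ∂L/∂y = 10 y,   ∂L/∂y' = y'.
Euler-Lagrange: y'' − 10 y = 0.
With k = sqrt(10), the general solution is
    y(x) = A cosh(sqrt(10) x) + B sinh(sqrt(10) x).
Fixed left endpoint y(0) = 5 ⇒ A = 5.
The right endpoint x = 8 is free, so the natural (transversality) condition is ∂L/∂y' |_{x=8} = 0, i.e. y'(8) = 0.
Compute y'(x) = A k sinh(k x) + B k cosh(k x), so
    y'(8) = A k sinh(k·8) + B k cosh(k·8) = 0
    ⇒ B = −A tanh(k·8) = − 5 tanh(sqrt(10)·8).
Therefore the extremal is
    y(x) = 5 cosh(sqrt(10) x) − 5 tanh(sqrt(10)·8) sinh(sqrt(10) x).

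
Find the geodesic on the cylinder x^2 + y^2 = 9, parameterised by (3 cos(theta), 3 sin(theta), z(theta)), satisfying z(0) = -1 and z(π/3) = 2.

Parameterise the cylinder of radius R = 3 as
    r(θ) = (3 cos θ, 3 sin θ, z(θ)).
The arc-length element is
    ds = sqrt(9 + (dz/dθ)^2) dθ,
so the Lagrangian is L = sqrt(9 + z'^2).
L depends on z' only, not on z or θ, so ∂L/∂z = 0 and
    ∂L/∂z' = z' / sqrt(9 + z'^2).
The Euler-Lagrange equation gives
    d/dθ( z' / sqrt(9 + z'^2) ) = 0,
so z' is constant. Integrating once:
    z(θ) = a θ + b,
a helix on the cylinder (a straight line when the cylinder is unrolled). The constants a, b are determined by the endpoint conditions.
With endpoint conditions z(0) = -1 and z(π/3) = 2: from z(0) = b we get b = -1, and a·π/3 + -1 = 2 gives a = 9/π, so
    z(θ) = (9/π) θ − 1.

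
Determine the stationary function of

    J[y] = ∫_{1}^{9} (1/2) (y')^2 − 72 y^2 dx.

The Lagrangian is L = (1/2) (y')^2 − 72 y^2.
Compute ∂L/∂y = -144y, ∂L/∂y' = y'.
The Euler-Lagrange equation d/dx(∂L/∂y') − ∂L/∂y = 0 reduces to
    y'' + 144 y = 0.
Its general solution is
    y(x) = A sin(12x) + B cos(12x),
with A, B fixed by the endpoint conditions.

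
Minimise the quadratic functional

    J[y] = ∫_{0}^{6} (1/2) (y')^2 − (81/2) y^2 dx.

The Lagrangian is L = (1/2) (y')^2 − (81/2) y^2.
Compute ∂L/∂y = -81y, ∂L/∂y' = y'.
The Euler-Lagrange equation d/dx(∂L/∂y') − ∂L/∂y = 0 reduces to
    y'' + 81 y = 0.
Its general solution is
    y(x) = A sin(9x) + B cos(9x),
with A, B fixed by the endpoint conditions.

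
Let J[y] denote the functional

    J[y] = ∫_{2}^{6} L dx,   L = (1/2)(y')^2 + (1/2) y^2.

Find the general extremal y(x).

The Lagrangian is L = (1/2)(y')^2 + (1/2) y^2.
∂L/∂y = y.
∂L/∂y' = y'.
The Euler-Lagrange equation d/dx(∂L/∂y') − ∂L/∂y = 0 becomes:
    y'' - y = 0
General solution: y(x) = A e^x + B e^(-x), where A and B are arbitrary constants fixed by the endpoint conditions.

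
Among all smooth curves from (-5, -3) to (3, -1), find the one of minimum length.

Arc-length functional: J[y] = ∫ sqrt(1 + (y')^2) dx.
Lagrangian L = sqrt(1 + (y')^2) has no explicit y dependence, so ∂L/∂y = 0 and the Euler-Lagrange equation gives
    d/dx( y' / sqrt(1 + (y')^2) ) = 0  ⇒  y' / sqrt(1 + (y')^2) = const.
Hence y' is constant, so y(x) is affine.
Fitting the endpoints (-5, -3) and (3, -1):
    slope m = ((-1) − (-3)) / (3 − (-5)) = 1/4,
    intercept c = (-3) − m·(-5) = -7/4.
Extremal: y(x) = (1/4) x - 7/4.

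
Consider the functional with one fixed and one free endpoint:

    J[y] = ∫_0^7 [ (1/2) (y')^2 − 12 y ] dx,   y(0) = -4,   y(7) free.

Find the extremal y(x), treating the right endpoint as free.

The Lagrangian L = (1/2) (y')^2 − 12 y gives
    ∂L/∂y = −12,   ∂L/∂y' = y'.
Euler-Lagrange: d/dx(y') − (−12) = 0, i.e. y'' + 12 = 0, so
    y(x) = −(12/2) x^2 + C1 x + C2.
Fixed left endpoint y(0) = -4 ⇒ C2 = -4.
The right endpoint x = 7 is free, so the natural (transversality) condition is ∂L/∂y' |_{x=7} = 0, i.e. y'(7) = 0.
Compute y'(x) = −12 x + C1, so y'(7) = −84 + C1 = 0 ⇒ C1 = 84.
Therefore the extremal is
    y(x) = −6 x^2 + 84 x − 4.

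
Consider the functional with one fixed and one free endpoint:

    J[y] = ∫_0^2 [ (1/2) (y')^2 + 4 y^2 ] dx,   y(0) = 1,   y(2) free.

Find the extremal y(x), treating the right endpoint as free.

The Lagrangian L = (1/2) (y')^2 + 4 y^2 gives
    ∂L/∂y = 8 y,   ∂L/∂y' = y'.
Euler-Lagrange: y'' − 8 y = 0.
With k = sqrt(8), the general solution is
    y(x) = A cosh(sqrt(8) x) + B sinh(sqrt(8) x).
Fixed left endpoint y(0) = 1 ⇒ A = 1.
The right endpoint x = 2 is free, so the natural (transversality) condition is ∂L/∂y' |_{x=2} = 0, i.e. y'(2) = 0.
Compute y'(x) = A k sinh(k x) + B k cosh(k x), so
    y'(2) = A k sinh(k·2) + B k cosh(k·2) = 0
    ⇒ B = −A tanh(k·2) = − tanh(sqrt(8)·2).
Therefore the extremal is
    y(x) = cosh(sqrt(8) x) − tanh(sqrt(8)·2) sinh(sqrt(8) x).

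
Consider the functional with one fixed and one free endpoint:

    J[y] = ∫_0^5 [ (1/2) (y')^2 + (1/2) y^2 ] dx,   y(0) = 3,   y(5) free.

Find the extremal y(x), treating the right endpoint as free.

The Lagrangian L = (1/2) (y')^2 + (1/2) y^2 gives
    ∂L/∂y = 1 y,   ∂L/∂y' = y'.
Euler-Lagrange: y'' − y = 0.
With k = 1, the general solution is
    y(x) = A cosh(x) + B sinh(x).
Fixed left endpoint y(0) = 3 ⇒ A = 3.
The right endpoint x = 5 is free, so the natural (transversality) condition is ∂L/∂y' |_{x=5} = 0, i.e. y'(5) = 0.
Compute y'(x) = A k sinh(k x) + B k cosh(k x), so
    y'(5) = A k sinh(k·5) + B k cosh(k·5) = 0
    ⇒ B = −A tanh(k·5) = − 3 tanh(1·5).
Therefore the extremal is
    y(x) = 3 cosh(1 x) − 3 tanh(1·5) sinh(1 x).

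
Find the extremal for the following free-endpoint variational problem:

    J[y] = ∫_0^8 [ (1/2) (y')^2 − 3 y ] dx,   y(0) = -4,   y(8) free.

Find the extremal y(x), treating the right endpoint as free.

The Lagrangian L = (1/2) (y')^2 − 3 y gives
    ∂L/∂y = −3,   ∂L/∂y' = y'.
Euler-Lagrange: d/dx(y') − (−3) = 0, i.e. y'' + 3 = 0, so
    y(x) = −(3/2) x^2 + C1 x + C2.
Fixed left endpoint y(0) = -4 ⇒ C2 = -4.
The right endpoint x = 8 is free, so the natural (transversality) condition is ∂L/∂y' |_{x=8} = 0, i.e. y'(8) = 0.
Compute y'(x) = −3 x + C1, so y'(8) = −24 + C1 = 0 ⇒ C1 = 24.
Therefore the extremal is
    y(x) = −(3/2) x^2 + 24 x − 4.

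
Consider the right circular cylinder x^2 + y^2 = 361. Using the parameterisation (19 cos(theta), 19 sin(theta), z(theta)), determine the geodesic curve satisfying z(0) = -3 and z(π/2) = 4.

Parameterise the cylinder of radius R = 19 as
    r(θ) = (19 cos θ, 19 sin θ, z(θ)).
The arc-length element is
    ds = sqrt(361 + (dz/dθ)^2) dθ,
so the Lagrangian is L = sqrt(361 + z'^2).
L depends on z' only, not on z or θ, so ∂L/∂z = 0 and
    ∂L/∂z' = z' / sqrt(361 + z'^2).
The Euler-Lagrange equation gives
    d/dθ( z' / sqrt(361 + z'^2) ) = 0,
so z' is constant. Integrating once:
    z(θ) = a θ + b,
a helix on the cylinder (a straight line when the cylinder is unrolled). The constants a, b are determined by the endpoint conditions.
With endpoint conditions z(0) = -3 and z(π/2) = 4: from z(0) = b we get b = -3, and a·π/2 + -3 = 4 gives a = 14/π, so
    z(θ) = (14/π) θ − 3.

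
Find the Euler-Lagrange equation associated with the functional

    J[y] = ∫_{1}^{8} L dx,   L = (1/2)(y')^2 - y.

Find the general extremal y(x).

The Lagrangian is L = (1/2)(y')^2 - y.
∂L/∂y = -1.
∂L/∂y' = y'.
The Euler-Lagrange equation d/dx(∂L/∂y') − ∂L/∂y = 0 becomes:
    y'' + 1 = 0
General solution: y(x) = -x^2/2 + A x + B, where A and B are arbitrary constants fixed by the endpoint conditions.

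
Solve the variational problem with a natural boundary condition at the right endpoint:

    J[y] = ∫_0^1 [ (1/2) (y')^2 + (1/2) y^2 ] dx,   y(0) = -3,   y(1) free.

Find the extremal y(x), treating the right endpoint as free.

The Lagrangian L = (1/2) (y')^2 + (1/2) y^2 gives
    ∂L/∂y = 1 y,   ∂L/∂y' = y'.
Euler-Lagrange: y'' − y = 0.
With k = 1, the general solution is
    y(x) = A cosh(x) + B sinh(x).
Fixed left endpoint y(0) = -3 ⇒ A = -3.
The right endpoint x = 1 is free, so the natural (transversality) condition is ∂L/∂y' |_{x=1} = 0, i.e. y'(1) = 0.
Compute y'(x) = A k sinh(k x) + B k cosh(k x), so
    y'(1) = A k sinh(k·1) + B k cosh(k·1) = 0
    ⇒ B = −A tanh(k·1) = 3 tanh(1·1).
Therefore the extremal is
    y(x) = −3 cosh(1 x) + 3 tanh(1·1) sinh(1 x).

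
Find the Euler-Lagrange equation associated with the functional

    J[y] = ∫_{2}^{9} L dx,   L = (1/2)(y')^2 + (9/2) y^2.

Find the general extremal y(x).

The Lagrangian is L = (1/2)(y')^2 + (9/2) y^2.
∂L/∂y = 9y.
∂L/∂y' = y'.
The Euler-Lagrange equation d/dx(∂L/∂y') − ∂L/∂y = 0 becomes:
    y'' - 9 y = 0
General solution: y(x) = A e^(3x) + B e^(-3x), where A and B are arbitrary constants fixed by the endpoint conditions.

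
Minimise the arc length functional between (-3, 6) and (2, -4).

Arc-length functional: J[y] = ∫ sqrt(1 + (y')^2) dx.
Lagrangian L = sqrt(1 + (y')^2) has no explicit y dependence, so ∂L/∂y = 0 and the Euler-Lagrange equation gives
    d/dx( y' / sqrt(1 + (y')^2) ) = 0  ⇒  y' / sqrt(1 + (y')^2) = const.
Hence y' is constant, so y(x) is affine.
Fitting the endpoints (-3, 6) and (2, -4):
    slope m = ((-4) − 6) / (2 − (-3)) = -2,
    intercept c = 6 − m·(-3) = 0.
Extremal: y(x) = -2 x.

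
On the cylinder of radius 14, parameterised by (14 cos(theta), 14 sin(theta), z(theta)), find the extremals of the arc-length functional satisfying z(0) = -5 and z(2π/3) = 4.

Parameterise the cylinder of radius R = 14 as
    r(θ) = (14 cos θ, 14 sin θ, z(θ)).
The arc-length element is
    ds = sqrt(196 + (dz/dθ)^2) dθ,
so the Lagrangian is L = sqrt(196 + z'^2).
L depends on z' only, not on z or θ, so ∂L/∂z = 0 and
    ∂L/∂z' = z' / sqrt(196 + z'^2).
The Euler-Lagrange equation gives
    d/dθ( z' / sqrt(196 + z'^2) ) = 0,
so z' is constant. Integrating once:
    z(θ) = a θ + b,
a helix on the cylinder (a straight line when the cylinder is unrolled). The constants a, b are determined by the endpoint conditions.
With endpoint conditions z(0) = -5 and z(2π/3) = 4: from z(0) = b we get b = -5, and a·2π/3 + -5 = 4 gives a = 27/(2π), so
    z(θ) = (27/(2π)) θ − 5.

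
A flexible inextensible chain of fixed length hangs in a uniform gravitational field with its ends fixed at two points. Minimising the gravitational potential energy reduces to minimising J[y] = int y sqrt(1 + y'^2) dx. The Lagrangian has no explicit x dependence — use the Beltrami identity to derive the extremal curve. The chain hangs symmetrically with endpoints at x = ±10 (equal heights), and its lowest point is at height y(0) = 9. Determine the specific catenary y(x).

The Lagrangian L(y, y') = y sqrt(1 + y'^2) has no explicit x dependence, so the Beltrami identity applies:
    L − y' ∂L/∂y' = C.
Compute ∂L/∂y' = y · y' / sqrt(1 + y'^2). Then
    L − y' ∂L/∂y'
    = y sqrt(1 + y'^2) − y · y'^2 / sqrt(1 + y'^2)
    = y (1 + y'^2 − y'^2) / sqrt(1 + y'^2)
    = y / sqrt(1 + y'^2) = C.
Squaring gives y^2 = C^2 (1 + y'^2), i.e.
    y'^2 = y^2 / C^2 − 1.
Separating variables,
    dy / sqrt(y^2 − C^2) = dx / C,
and integrating gives arccosh(y / C) = (x − a)/C, so
    y(x) = C cosh((x − a)/C),
the catenary. The constants C and a are fixed by the two endpoint conditions (and, for the hanging-chain problem, the length constraint selects C).
Now fit the given data. The endpoints x = ±10 are symmetric at equal height, so the catenary is even about its minimum: a = 0 and y(x) = C cosh(x/C). The lowest point is y(0) = C cosh(0) = C, and we are told y(0) = 9, so C = 9. Therefore
    y(x) = 9 cosh(x/9),
and at the endpoints
    y(±10) = 9 cosh(10/9).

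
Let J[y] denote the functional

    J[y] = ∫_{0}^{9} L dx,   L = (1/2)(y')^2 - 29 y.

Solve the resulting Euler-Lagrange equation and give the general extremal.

The Lagrangian is L = (1/2)(y')^2 - 29 y.
∂L/∂y = -29.
∂L/∂y' = y'.
The Euler-Lagrange equation d/dx(∂L/∂y') − ∂L/∂y = 0 becomes:
    y'' + 29 = 0
General solution: y(x) = -(29/2) x^2 + A x + B, where A and B are arbitrary constants fixed by the endpoint conditions.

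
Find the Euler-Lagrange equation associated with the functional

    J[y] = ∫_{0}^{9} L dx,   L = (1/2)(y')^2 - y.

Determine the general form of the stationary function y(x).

The Lagrangian is L = (1/2)(y')^2 - y.
∂L/∂y = -1.
∂L/∂y' = y'.
The Euler-Lagrange equation d/dx(∂L/∂y') − ∂L/∂y = 0 becomes:
    y'' + 1 = 0
General solution: y(x) = -x^2/2 + A x + B, where A and B are arbitrary constants fixed by the endpoint conditions.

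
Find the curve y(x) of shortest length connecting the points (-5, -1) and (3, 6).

Arc-length functional: J[y] = ∫ sqrt(1 + (y')^2) dx.
Lagrangian L = sqrt(1 + (y')^2) has no explicit y dependence, so ∂L/∂y = 0 and the Euler-Lagrange equation gives
    d/dx( y' / sqrt(1 + (y')^2) ) = 0  ⇒  y' / sqrt(1 + (y')^2) = const.
Hence y' is constant, so y(x) is affine.
Fitting the endpoints (-5, -1) and (3, 6):
    slope m = (6 − (-1)) / (3 − (-5)) = 7/8,
    intercept c = (-1) − m·(-5) = 27/8.
Extremal: y(x) = (7/8) x + 27/8.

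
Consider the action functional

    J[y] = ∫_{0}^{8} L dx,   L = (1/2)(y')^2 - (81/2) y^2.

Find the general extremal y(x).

The Lagrangian is L = (1/2)(y')^2 - (81/2) y^2.
∂L/∂y = -81y.
∂L/∂y' = y'.
The Euler-Lagrange equation d/dx(∂L/∂y') − ∂L/∂y = 0 becomes:
    y'' + 81 y = 0
General solution: y(x) = A sin(9x) + B cos(9x), where A and B are arbitrary constants fixed by the endpoint conditions.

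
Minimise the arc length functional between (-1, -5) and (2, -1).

Arc-length functional: J[y] = ∫ sqrt(1 + (y')^2) dx.
Lagrangian L = sqrt(1 + (y')^2) has no explicit y dependence, so ∂L/∂y = 0 and the Euler-Lagrange equation gives
    d/dx( y' / sqrt(1 + (y')^2) ) = 0  ⇒  y' / sqrt(1 + (y')^2) = const.
Hence y' is constant, so y(x) is affine.
Fitting the endpoints (-1, -5) and (2, -1):
    slope m = ((-1) − (-5)) / (2 − (-1)) = 4/3,
    intercept c = (-5) − m·(-1) = -11/3.
Extremal: y(x) = (4/3) x - 11/3.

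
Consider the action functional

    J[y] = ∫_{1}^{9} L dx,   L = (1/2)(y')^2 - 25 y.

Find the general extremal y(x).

The Lagrangian is L = (1/2)(y')^2 - 25 y.
∂L/∂y = -25.
∂L/∂y' = y'.
The Euler-Lagrange equation d/dx(∂L/∂y') − ∂L/∂y = 0 becomes:
    y'' + 25 = 0
General solution: y(x) = -(25/2) x^2 + A x + B, where A and B are arbitrary constants fixed by the endpoint conditions.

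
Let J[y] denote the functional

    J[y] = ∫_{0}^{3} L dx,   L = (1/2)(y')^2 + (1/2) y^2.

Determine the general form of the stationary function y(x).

The Lagrangian is L = (1/2)(y')^2 + (1/2) y^2.
∂L/∂y = y.
∂L/∂y' = y'.
The Euler-Lagrange equation d/dx(∂L/∂y') − ∂L/∂y = 0 becomes:
    y'' - y = 0
General solution: y(x) = A e^x + B e^(-x), where A and B are arbitrary constants fixed by the endpoint conditions.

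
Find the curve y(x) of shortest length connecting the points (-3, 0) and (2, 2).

Arc-length functional: J[y] = ∫ sqrt(1 + (y')^2) dx.
Lagrangian L = sqrt(1 + (y')^2) has no explicit y dependence, so ∂L/∂y = 0 and the Euler-Lagrange equation gives
    d/dx( y' / sqrt(1 + (y')^2) ) = 0  ⇒  y' / sqrt(1 + (y')^2) = const.
Hence y' is constant, so y(x) is affine.
Fitting the endpoints (-3, 0) and (2, 2):
    slope m = (2 − 0) / (2 − (-3)) = 2/5,
    intercept c = 0 − m·(-3) = 6/5.
Extremal: y(x) = (2/5) x + 6/5.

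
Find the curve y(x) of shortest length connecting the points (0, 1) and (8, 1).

Arc-length functional: J[y] = ∫ sqrt(1 + (y')^2) dx.
Lagrangian L = sqrt(1 + (y')^2) has no explicit y dependence, so ∂L/∂y = 0 and the Euler-Lagrange equation gives
    d/dx( y' / sqrt(1 + (y')^2) ) = 0  ⇒  y' / sqrt(1 + (y')^2) = const.
Hence y' is constant, so y(x) is affine.
Fitting the endpoints (0, 1) and (8, 1):
    slope m = (1 − 1) / (8 − 0) = 0,
    intercept c = 1 − m·0 = 1.
Extremal: y(x) = 1.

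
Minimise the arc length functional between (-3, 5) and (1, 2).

Arc-length functional: J[y] = ∫ sqrt(1 + (y')^2) dx.
Lagrangian L = sqrt(1 + (y')^2) has no explicit y dependence, so ∂L/∂y = 0 and the Euler-Lagrange equation gives
    d/dx( y' / sqrt(1 + (y')^2) ) = 0  ⇒  y' / sqrt(1 + (y')^2) = const.
Hence y' is constant, so y(x) is affine.
Fitting the endpoints (-3, 5) and (1, 2):
    slope m = (2 − 5) / (1 − (-3)) = -3/4,
    intercept c = 5 − m·(-3) = 11/4.
Extremal: y(x) = (-3/4) x + 11/4.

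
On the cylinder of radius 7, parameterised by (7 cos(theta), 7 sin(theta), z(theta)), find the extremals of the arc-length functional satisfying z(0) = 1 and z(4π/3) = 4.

Parameterise the cylinder of radius R = 7 as
    r(θ) = (7 cos θ, 7 sin θ, z(θ)).
The arc-length element is
    ds = sqrt(49 + (dz/dθ)^2) dθ,
so the Lagrangian is L = sqrt(49 + z'^2).
L depends on z' only, not on z or θ, so ∂L/∂z = 0 and
    ∂L/∂z' = z' / sqrt(49 + z'^2).
The Euler-Lagrange equation gives
    d/dθ( z' / sqrt(49 + z'^2) ) = 0,
so z' is constant. Integrating once:
    z(θ) = a θ + b,
a helix on the cylinder (a straight line when the cylinder is unrolled). The constants a, b are determined by the endpoint conditions.
With endpoint conditions z(0) = 1 and z(4π/3) = 4: from z(0) = b we get b = 1, and a·4π/3 + 1 = 4 gives a = 9/(4π), so
    z(θ) = (9/(4π)) θ + 1.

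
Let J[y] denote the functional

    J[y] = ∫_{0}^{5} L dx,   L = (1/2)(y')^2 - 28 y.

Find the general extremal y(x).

The Lagrangian is L = (1/2)(y')^2 - 28 y.
∂L/∂y = -28.
∂L/∂y' = y'.
The Euler-Lagrange equation d/dx(∂L/∂y') − ∂L/∂y = 0 becomes:
    y'' + 28 = 0
General solution: y(x) = -14 x^2 + A x + B, where A and B are arbitrary constants fixed by the endpoint conditions.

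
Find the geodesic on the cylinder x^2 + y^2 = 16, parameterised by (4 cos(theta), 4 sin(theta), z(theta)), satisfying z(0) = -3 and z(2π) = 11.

Parameterise the cylinder of radius R = 4 as
    r(θ) = (4 cos θ, 4 sin θ, z(θ)).
The arc-length element is
    ds = sqrt(16 + (dz/dθ)^2) dθ,
so the Lagrangian is L = sqrt(16 + z'^2).
L depends on z' only, not on z or θ, so ∂L/∂z = 0 and
    ∂L/∂z' = z' / sqrt(16 + z'^2).
The Euler-Lagrange equation gives
    d/dθ( z' / sqrt(16 + z'^2) ) = 0,
so z' is constant. Integrating once:
    z(θ) = a θ + b,
a helix on the cylinder (a straight line when the cylinder is unrolled). The constants a, b are determined by the endpoint conditions.
With endpoint conditions z(0) = -3 and z(2π) = 11: from z(0) = b we get b = -3, and a·2π + -3 = 11 gives a = 7/π, so
    z(θ) = (7/π) θ − 3.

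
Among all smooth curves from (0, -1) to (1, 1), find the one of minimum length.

Arc-length functional: J[y] = ∫ sqrt(1 + (y')^2) dx.
Lagrangian L = sqrt(1 + (y')^2) has no explicit y dependence, so ∂L/∂y = 0 and the Euler-Lagrange equation gives
    d/dx( y' / sqrt(1 + (y')^2) ) = 0  ⇒  y' / sqrt(1 + (y')^2) = const.
Hence y' is constant, so y(x) is affine.
Fitting the endpoints (0, -1) and (1, 1):
    slope m = (1 − (-1)) / (1 − 0) = 2,
    intercept c = (-1) − m·0 = -1.
Extremal: y(x) = 2 x - 1.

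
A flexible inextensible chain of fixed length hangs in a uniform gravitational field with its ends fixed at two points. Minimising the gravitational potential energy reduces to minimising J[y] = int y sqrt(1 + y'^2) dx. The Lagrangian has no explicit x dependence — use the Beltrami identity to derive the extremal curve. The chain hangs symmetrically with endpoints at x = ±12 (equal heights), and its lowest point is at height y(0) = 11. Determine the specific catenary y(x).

The Lagrangian L(y, y') = y sqrt(1 + y'^2) has no explicit x dependence, so the Beltrami identity applies:
    L − y' ∂L/∂y' = C.
Compute ∂L/∂y' = y · y' / sqrt(1 + y'^2). Then
    L − y' ∂L/∂y'
    = y sqrt(1 + y'^2) − y · y'^2 / sqrt(1 + y'^2)
    = y (1 + y'^2 − y'^2) / sqrt(1 + y'^2)
    = y / sqrt(1 + y'^2) = C.
Squaring gives y^2 = C^2 (1 + y'^2), i.e.
    y'^2 = y^2 / C^2 − 1.
Separating variables,
    dy / sqrt(y^2 − C^2) = dx / C,
and integrating gives arccosh(y / C) = (x − a)/C, so
    y(x) = C cosh((x − a)/C),
the catenary. The constants C and a are fixed by the two endpoint conditions (and, for the hanging-chain problem, the length constraint selects C).
Now fit the given data. The endpoints x = ±12 are symmetric at equal height, so the catenary is even about its minimum: a = 0 and y(x) = C cosh(x/C). The lowest point is y(0) = C cosh(0) = C, and we are told y(0) = 11, so C = 11. Therefore
    y(x) = 11 cosh(x/11),
and at the endpoints
    y(±12) = 11 cosh(12/11).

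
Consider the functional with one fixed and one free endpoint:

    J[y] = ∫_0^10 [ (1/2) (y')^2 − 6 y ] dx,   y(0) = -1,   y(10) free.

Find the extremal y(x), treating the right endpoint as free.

The Lagrangian L = (1/2) (y')^2 − 6 y gives
    ∂L/∂y = −6,   ∂L/∂y' = y'.
Euler-Lagrange: d/dx(y') − (−6) = 0, i.e. y'' + 6 = 0, so
    y(x) = −(6/2) x^2 + C1 x + C2.
Fixed left endpoint y(0) = -1 ⇒ C2 = -1.
The right endpoint x = 10 is free, so the natural (transversality) condition is ∂L/∂y' |_{x=10} = 0, i.e. y'(10) = 0.
Compute y'(x) = −6 x + C1, so y'(10) = −60 + C1 = 0 ⇒ C1 = 60.
Therefore the extremal is
    y(x) = −3 x^2 + 60 x − 1.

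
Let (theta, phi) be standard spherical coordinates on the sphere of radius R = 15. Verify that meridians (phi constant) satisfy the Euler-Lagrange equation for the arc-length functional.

On the sphere of radius R = 15 with spherical coordinates (θ, φ), the induced metric is
    ds^2 = 225(dθ^2 + sin^2(θ) dφ^2).
Using θ as the parameter, the arc-length functional becomes
    J[φ] = ∫ 15 sqrt(1 + sin^2(θ) (dφ/dθ)^2) dθ.
So L = 15 sqrt(1 + sin^2(θ) φ'^2). Compute
    ∂L/∂φ = 0  (L has no explicit φ dependence),
    ∂L/∂φ' = 15 sin^2(θ) φ' / sqrt(1 + sin^2(θ) φ'^2).
For the candidate φ(θ) = c (constant), φ' = 0, so ∂L/∂φ' evaluated along the candidate vanishes, and ∂L/∂φ is identically zero. Hence
    d/dθ(∂L/∂φ') − ∂L/∂φ = 0
is satisfied. Therefore meridians φ = const are extremals of arc length — they are geodesics on the sphere.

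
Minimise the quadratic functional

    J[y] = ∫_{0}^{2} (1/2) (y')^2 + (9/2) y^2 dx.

The Lagrangian is L = (1/2) (y')^2 + (9/2) y^2.
Compute ∂L/∂y = 9y, ∂L/∂y' = y'.
The Euler-Lagrange equation d/dx(∂L/∂y') − ∂L/∂y = 0 reduces to
    y'' − 9 y = 0.
Its general solution is
    y(x) = A e^(3x) + B e^(−3x),
with A, B fixed by the endpoint conditions.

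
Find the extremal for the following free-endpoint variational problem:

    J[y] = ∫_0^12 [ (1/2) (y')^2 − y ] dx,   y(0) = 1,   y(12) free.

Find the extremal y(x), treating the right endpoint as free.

The Lagrangian L = (1/2) (y')^2 − y gives
    ∂L/∂y = −1,   ∂L/∂y' = y'.
Euler-Lagrange: d/dx(y') − (−1) = 0, i.e. y'' + 1 = 0, so
    y(x) = −(1/2) x^2 + C1 x + C2.
Fixed left endpoint y(0) = 1 ⇒ C2 = 1.
The right endpoint x = 12 is free, so the natural (transversality) condition is ∂L/∂y' |_{x=12} = 0, i.e. y'(12) = 0.
Compute y'(x) = −1 x + C1, so y'(12) = −12 + C1 = 0 ⇒ C1 = 12.
Therefore the extremal is
    y(x) = −x^2/2 + 12 x + 1.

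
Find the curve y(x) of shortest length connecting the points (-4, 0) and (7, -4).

Arc-length functional: J[y] = ∫ sqrt(1 + (y')^2) dx.
Lagrangian L = sqrt(1 + (y')^2) has no explicit y dependence, so ∂L/∂y = 0 and the Euler-Lagrange equation gives
    d/dx( y' / sqrt(1 + (y')^2) ) = 0  ⇒  y' / sqrt(1 + (y')^2) = const.
Hence y' is constant, so y(x) is affine.
Fitting the endpoints (-4, 0) and (7, -4):
    slope m = ((-4) − 0) / (7 − (-4)) = -4/11,
    intercept c = 0 − m·(-4) = -16/11.
Extremal: y(x) = (-4/11) x - 16/11.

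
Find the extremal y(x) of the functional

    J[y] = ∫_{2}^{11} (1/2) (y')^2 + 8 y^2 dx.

The Lagrangian is L = (1/2) (y')^2 + 8 y^2.
Compute ∂L/∂y = 16y, ∂L/∂y' = y'.
The Euler-Lagrange equation d/dx(∂L/∂y') − ∂L/∂y = 0 reduces to
    y'' − 16 y = 0.
Its general solution is
    y(x) = A e^(4x) + B e^(−4x),
with A, B fixed by the endpoint conditions.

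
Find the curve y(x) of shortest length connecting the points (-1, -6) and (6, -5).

Arc-length functional: J[y] = ∫ sqrt(1 + (y')^2) dx.
Lagrangian L = sqrt(1 + (y')^2) has no explicit y dependence, so ∂L/∂y = 0 and the Euler-Lagrange equation gives
    d/dx( y' / sqrt(1 + (y')^2) ) = 0  ⇒  y' / sqrt(1 + (y')^2) = const.
Hence y' is constant, so y(x) is affine.
Fitting the endpoints (-1, -6) and (6, -5):
    slope m = ((-5) − (-6)) / (6 − (-1)) = 1/7,
    intercept c = (-6) − m·(-1) = -41/7.
Extremal: y(x) = (1/7) x - 41/7.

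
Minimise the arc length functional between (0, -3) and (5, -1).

Arc-length functional: J[y] = ∫ sqrt(1 + (y')^2) dx.
Lagrangian L = sqrt(1 + (y')^2) has no explicit y dependence, so ∂L/∂y = 0 and the Euler-Lagrange equation gives
    d/dx( y' / sqrt(1 + (y')^2) ) = 0  ⇒  y' / sqrt(1 + (y')^2) = const.
Hence y' is constant, so y(x) is affine.
Fitting the endpoints (0, -3) and (5, -1):
    slope m = ((-1) − (-3)) / (5 − 0) = 2/5,
    intercept c = (-3) − m·0 = -3.
Extremal: y(x) = (2/5) x - 3.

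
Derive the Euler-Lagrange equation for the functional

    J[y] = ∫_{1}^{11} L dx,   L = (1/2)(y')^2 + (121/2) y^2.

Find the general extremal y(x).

The Lagrangian is L = (1/2)(y')^2 + (121/2) y^2.
∂L/∂y = 121y.
∂L/∂y' = y'.
The Euler-Lagrange equation d/dx(∂L/∂y') − ∂L/∂y = 0 becomes:
    y'' - 121 y = 0
General solution: y(x) = A e^(11x) + B e^(-11x), where A and B are arbitrary constants fixed by the endpoint conditions.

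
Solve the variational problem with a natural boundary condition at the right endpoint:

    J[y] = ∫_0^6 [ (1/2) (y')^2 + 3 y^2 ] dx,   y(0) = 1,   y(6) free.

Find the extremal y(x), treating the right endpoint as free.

The Lagrangian L = (1/2) (y')^2 + 3 y^2 gives
    ∂L/∂y = 6 y,   ∂L/∂y' = y'.
Euler-Lagrange: y'' − 6 y = 0.
With k = sqrt(6), the general solution is
    y(x) = A cosh(sqrt(6) x) + B sinh(sqrt(6) x).
Fixed left endpoint y(0) = 1 ⇒ A = 1.
The right endpoint x = 6 is free, so the natural (transversality) condition is ∂L/∂y' |_{x=6} = 0, i.e. y'(6) = 0.
Compute y'(x) = A k sinh(k x) + B k cosh(k x), so
    y'(6) = A k sinh(k·6) + B k cosh(k·6) = 0
    ⇒ B = −A tanh(k·6) = − tanh(sqrt(6)·6).
Therefore the extremal is
    y(x) = cosh(sqrt(6) x) − tanh(sqrt(6)·6) sinh(sqrt(6) x).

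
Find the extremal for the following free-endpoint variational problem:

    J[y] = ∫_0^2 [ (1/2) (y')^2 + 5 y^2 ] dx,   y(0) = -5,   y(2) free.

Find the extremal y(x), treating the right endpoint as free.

The Lagrangian L = (1/2) (y')^2 + 5 y^2 gives
    ∂L/∂y = 10 y,   ∂L/∂y' = y'.
Euler-Lagrange: y'' − 10 y = 0.
With k = sqrt(10), the general solution is
    y(x) = A cosh(sqrt(10) x) + B sinh(sqrt(10) x).
Fixed left endpoint y(0) = -5 ⇒ A = -5.
The right endpoint x = 2 is free, so the natural (transversality) condition is ∂L/∂y' |_{x=2} = 0, i.e. y'(2) = 0.
Compute y'(x) = A k sinh(k x) + B k cosh(k x), so
    y'(2) = A k sinh(k·2) + B k cosh(k·2) = 0
    ⇒ B = −A tanh(k·2) = 5 tanh(sqrt(10)·2).
Therefore the extremal is
    y(x) = −5 cosh(sqrt(10) x) + 5 tanh(sqrt(10)·2) sinh(sqrt(10) x).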